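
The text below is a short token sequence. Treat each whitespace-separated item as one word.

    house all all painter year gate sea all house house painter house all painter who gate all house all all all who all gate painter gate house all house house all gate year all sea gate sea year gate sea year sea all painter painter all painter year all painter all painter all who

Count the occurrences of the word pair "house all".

Scanning the 53 overlapping bigram windows for "house all":
  position 1–2: house all
  position 12–13: house all
  position 18–19: house all
  position 27–28: house all
  position 30–31: house all

5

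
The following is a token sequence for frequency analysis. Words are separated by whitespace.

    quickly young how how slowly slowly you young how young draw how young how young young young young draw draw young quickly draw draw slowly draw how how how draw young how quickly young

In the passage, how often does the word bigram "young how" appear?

Scanning the 33 overlapping bigram windows for "young how":
  position 2–3: young how
  position 8–9: young how
  position 13–14: young how
  position 31–32: young how

4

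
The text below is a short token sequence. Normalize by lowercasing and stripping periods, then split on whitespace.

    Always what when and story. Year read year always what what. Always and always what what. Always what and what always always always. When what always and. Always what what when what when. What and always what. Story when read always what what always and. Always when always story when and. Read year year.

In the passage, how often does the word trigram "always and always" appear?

3

Scanning the 52 overlapping trigram windows for "always and always":
  position 12–14: always and always
  position 26–28: always and always
  position 44–46: always and always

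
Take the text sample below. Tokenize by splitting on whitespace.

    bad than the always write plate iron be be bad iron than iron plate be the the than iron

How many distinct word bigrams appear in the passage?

17

19 tokens → 18 bigram windows in total.
Repeated bigrams (each contributes count−1 duplicates):
  than iron: 2
1 duplicate windows → 18 − 1 = 17 distinct.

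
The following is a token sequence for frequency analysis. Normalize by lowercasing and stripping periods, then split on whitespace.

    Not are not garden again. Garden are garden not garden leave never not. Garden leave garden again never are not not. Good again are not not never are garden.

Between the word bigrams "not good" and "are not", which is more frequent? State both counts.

"not good": 1 occurrence
"are not": 3 occurrences

"are not" (3 vs 1)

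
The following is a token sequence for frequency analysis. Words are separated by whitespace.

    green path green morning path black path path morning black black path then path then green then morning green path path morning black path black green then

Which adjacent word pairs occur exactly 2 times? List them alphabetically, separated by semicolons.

Bigram counts meeting the condition (exactly 2 times):
  green path: 2
  green then: 2
  morning black: 2
  path black: 2
  path morning: 2
  path path: 2
  path then: 2

green path; green then; morning black; path black; path morning; path path; path then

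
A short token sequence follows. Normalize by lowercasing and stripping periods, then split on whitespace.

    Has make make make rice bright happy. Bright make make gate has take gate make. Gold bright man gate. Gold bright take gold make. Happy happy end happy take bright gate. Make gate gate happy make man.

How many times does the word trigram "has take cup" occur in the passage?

0

Scanning the 35 overlapping trigram windows for "has take cup":
  (none found)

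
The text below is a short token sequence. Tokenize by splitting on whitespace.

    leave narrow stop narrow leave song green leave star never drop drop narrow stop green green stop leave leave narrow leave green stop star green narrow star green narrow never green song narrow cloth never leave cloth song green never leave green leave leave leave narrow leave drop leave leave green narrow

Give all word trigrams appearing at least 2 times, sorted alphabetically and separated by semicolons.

leave leave narrow; leave narrow leave; star green narrow

Trigram counts meeting the condition (at least 2 times):
  leave leave narrow: 2
  leave narrow leave: 2
  star green narrow: 2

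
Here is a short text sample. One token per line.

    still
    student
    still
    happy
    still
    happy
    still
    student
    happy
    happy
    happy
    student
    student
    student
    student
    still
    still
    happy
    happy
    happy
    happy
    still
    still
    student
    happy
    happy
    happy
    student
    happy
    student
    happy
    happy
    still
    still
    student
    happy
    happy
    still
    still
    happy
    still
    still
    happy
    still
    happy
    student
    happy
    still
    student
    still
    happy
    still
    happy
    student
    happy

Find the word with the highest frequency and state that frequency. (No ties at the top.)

Unigram frequencies (highest first):
  happy: 24
  still: 18
  student: 13

"happy", 24 times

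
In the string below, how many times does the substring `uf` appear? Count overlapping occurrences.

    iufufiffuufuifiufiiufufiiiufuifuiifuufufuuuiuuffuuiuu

Sliding a length-2 window over the 53 characters (52 positions):
  position 2–3: uf
  position 4–5: uf
  position 10–11: uf
  position 16–17: uf
  position 20–21: uf
  position 22–23: uf
  position 27–28: uf
  position 37–38: uf
  position 39–40: uf
  position 46–47: uf

10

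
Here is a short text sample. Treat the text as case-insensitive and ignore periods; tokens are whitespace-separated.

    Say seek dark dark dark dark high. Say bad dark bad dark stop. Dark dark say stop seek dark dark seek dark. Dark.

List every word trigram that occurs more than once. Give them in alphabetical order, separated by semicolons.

dark dark dark; seek dark dark

Trigram counts meeting the condition (more than once):
  dark dark dark: 2
  seek dark dark: 3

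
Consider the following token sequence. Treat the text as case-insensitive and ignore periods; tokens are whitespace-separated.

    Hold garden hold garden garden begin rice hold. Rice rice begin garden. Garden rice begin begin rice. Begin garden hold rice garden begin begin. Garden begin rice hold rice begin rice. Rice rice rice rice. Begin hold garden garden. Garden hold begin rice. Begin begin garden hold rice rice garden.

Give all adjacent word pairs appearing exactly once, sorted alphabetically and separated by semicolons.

Bigram counts meeting the condition (exactly once):
  begin hold: 1
  garden rice: 1
  hold begin: 1

begin hold; garden rice; hold begin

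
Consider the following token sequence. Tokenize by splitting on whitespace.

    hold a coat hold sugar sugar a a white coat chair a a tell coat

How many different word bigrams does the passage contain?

13

15 tokens → 14 bigram windows in total.
Repeated bigrams (each contributes count−1 duplicates):
  a a: 2
1 duplicate windows → 14 − 1 = 13 distinct.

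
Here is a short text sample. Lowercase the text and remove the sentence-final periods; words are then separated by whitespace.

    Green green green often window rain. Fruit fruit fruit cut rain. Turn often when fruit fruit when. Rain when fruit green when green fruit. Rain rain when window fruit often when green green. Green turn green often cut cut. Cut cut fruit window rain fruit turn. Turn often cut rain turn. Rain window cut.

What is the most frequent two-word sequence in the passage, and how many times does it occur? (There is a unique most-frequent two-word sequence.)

"green green", 4 times

Bigram frequencies (highest first):
  green green: 4
  fruit fruit: 3
  cut cut: 3
  green often: 2
  window rain: 2
  rain fruit: 2
  … (29 more, each ≤ 2)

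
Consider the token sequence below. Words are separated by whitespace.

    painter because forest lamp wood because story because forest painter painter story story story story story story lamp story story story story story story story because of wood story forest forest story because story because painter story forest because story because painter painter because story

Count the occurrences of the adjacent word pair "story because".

Scanning the 44 overlapping bigram windows for "story because":
  position 7–8: story because
  position 25–26: story because
  position 32–33: story because
  position 34–35: story because
  position 40–41: story because

5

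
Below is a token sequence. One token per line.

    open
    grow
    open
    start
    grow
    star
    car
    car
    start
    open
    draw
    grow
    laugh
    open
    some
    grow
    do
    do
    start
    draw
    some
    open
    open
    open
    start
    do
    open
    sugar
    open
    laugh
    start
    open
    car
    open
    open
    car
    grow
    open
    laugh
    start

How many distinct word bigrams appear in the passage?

40 tokens → 39 bigram windows in total.
Repeated bigrams (each contributes count−1 duplicates):
  open open: 3
  grow open: 2
  laugh start: 2
  open car: 2
  open laugh: 2
  open start: 2
  start open: 2
8 duplicate windows → 39 − 8 = 31 distinct.

31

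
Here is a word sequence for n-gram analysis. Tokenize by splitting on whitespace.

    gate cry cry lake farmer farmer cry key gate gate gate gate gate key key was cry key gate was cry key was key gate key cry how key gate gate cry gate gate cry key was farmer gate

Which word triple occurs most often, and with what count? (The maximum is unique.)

"gate gate gate", 3 times

Trigram frequencies (highest first):
  gate gate gate: 3
  cry key gate: 2
  key gate gate: 2
  was cry key: 2
  cry key was: 2
  gate gate cry: 2
  … (24 more, each ≤ 1)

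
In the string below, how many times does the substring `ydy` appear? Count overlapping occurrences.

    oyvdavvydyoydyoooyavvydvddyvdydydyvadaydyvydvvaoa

5

Sliding a length-3 window over the 49 characters (47 positions):
  position 8–10: ydy
  position 12–14: ydy
  position 30–32: ydy
  position 32–34: ydy
  position 39–41: ydy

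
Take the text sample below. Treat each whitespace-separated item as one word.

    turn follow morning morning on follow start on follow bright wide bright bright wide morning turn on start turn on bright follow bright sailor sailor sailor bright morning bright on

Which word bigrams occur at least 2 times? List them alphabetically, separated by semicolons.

bright wide; follow bright; on follow; sailor sailor; turn on

Bigram counts meeting the condition (at least 2 times):
  bright wide: 2
  follow bright: 2
  on follow: 2
  sailor sailor: 2
  turn on: 2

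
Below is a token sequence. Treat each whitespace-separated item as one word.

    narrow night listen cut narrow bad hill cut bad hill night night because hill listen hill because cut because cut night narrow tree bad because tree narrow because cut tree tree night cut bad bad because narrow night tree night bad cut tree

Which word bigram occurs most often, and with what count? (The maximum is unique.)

Bigram frequencies (highest first):
  because cut: 3
  narrow night: 2
  bad hill: 2
  cut bad: 2
  bad because: 2
  cut tree: 2
  … (28 more, each ≤ 2)

"because cut", 3 times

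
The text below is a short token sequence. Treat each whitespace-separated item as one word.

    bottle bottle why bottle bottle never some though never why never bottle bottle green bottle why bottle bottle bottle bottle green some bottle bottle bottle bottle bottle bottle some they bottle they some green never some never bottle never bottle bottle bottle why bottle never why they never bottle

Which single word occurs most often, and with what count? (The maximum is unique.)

Unigram frequencies (highest first):
  bottle: 24
  never: 8
  why: 5
  some: 5
  green: 3
  they: 3
  … (1 more, each ≤ 1)

"bottle", 24 times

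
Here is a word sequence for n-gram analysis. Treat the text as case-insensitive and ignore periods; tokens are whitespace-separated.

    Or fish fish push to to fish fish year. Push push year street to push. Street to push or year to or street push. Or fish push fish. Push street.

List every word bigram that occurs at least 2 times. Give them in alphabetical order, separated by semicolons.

fish fish; fish push; or fish; push or; push street; street to; to push

Bigram counts meeting the condition (at least 2 times):
  fish fish: 2
  fish push: 3
  or fish: 2
  push or: 2
  push street: 2
  street to: 2
  to push: 2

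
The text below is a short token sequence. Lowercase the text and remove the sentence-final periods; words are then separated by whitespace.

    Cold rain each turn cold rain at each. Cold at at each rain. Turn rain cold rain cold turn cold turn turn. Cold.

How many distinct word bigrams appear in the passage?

15

23 tokens → 22 bigram windows in total.
Repeated bigrams (each contributes count−1 duplicates):
  cold rain: 3
  turn cold: 3
  at each: 2
  cold turn: 2
  rain cold: 2
7 duplicate windows → 22 − 7 = 15 distinct.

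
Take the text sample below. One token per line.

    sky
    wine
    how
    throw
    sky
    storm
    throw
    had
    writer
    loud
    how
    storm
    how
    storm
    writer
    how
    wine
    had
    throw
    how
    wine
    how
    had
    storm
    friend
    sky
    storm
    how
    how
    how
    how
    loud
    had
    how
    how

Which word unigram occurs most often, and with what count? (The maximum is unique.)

Unigram frequencies (highest first):
  how: 12
  storm: 5
  had: 4
  sky: 3
  wine: 3
  throw: 3
  … (3 more, each ≤ 2)

"how", 12 times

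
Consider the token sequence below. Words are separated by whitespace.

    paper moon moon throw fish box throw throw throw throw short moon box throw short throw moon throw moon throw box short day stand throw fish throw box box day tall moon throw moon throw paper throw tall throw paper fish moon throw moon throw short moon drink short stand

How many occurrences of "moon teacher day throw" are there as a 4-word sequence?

0

Scanning the 47 overlapping 4-gram windows for "moon teacher day throw":
  (none found)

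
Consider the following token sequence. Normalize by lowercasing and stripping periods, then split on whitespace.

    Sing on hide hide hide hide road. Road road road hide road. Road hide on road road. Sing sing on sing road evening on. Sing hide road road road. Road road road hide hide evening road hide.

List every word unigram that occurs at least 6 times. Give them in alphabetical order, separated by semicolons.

hide; road

Unigram counts meeting the condition (at least 6 times):
  hide: 10
  road: 16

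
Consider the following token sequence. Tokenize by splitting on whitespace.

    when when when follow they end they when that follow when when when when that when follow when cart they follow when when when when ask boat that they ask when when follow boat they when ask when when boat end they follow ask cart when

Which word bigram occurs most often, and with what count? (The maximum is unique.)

Bigram frequencies (highest first):
  when when: 10
  when follow: 3
  follow when: 3
  end they: 2
  they when: 2
  when that: 2
  … (20 more, each ≤ 2)

"when when", 10 times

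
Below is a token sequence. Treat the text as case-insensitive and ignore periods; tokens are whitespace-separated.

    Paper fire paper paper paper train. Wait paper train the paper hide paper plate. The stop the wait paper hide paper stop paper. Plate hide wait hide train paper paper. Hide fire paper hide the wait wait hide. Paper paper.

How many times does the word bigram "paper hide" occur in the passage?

4

Scanning the 39 overlapping bigram windows for "paper hide":
  position 11–12: paper hide
  position 19–20: paper hide
  position 30–31: paper hide
  position 33–34: paper hide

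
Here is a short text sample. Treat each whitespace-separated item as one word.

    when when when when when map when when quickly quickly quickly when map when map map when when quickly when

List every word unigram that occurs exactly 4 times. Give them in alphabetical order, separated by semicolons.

Unigram counts meeting the condition (exactly 4 times):
  map: 4
  quickly: 4

map; quickly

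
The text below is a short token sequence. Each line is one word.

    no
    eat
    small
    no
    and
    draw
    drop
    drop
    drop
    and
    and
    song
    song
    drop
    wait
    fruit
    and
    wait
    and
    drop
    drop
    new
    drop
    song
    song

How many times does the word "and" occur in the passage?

Scanning the 25 tokens for "and":
  position 5: and
  position 10: and
  position 11: and
  position 17: and
  position 19: and

5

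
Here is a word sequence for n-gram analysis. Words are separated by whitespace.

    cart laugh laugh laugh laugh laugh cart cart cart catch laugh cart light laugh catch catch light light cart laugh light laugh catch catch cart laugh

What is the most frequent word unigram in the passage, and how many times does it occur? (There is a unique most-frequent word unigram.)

"laugh", 10 times

Unigram frequencies (highest first):
  laugh: 10
  cart: 7
  catch: 5
  light: 4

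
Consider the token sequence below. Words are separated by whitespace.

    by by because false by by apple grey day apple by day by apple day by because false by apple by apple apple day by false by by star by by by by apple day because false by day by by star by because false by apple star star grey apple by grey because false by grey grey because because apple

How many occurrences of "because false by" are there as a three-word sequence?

5

Scanning the 59 overlapping trigram windows for "because false by":
  position 3–5: because false by
  position 17–19: because false by
  position 36–38: because false by
  position 44–46: because false by
  position 54–56: because false by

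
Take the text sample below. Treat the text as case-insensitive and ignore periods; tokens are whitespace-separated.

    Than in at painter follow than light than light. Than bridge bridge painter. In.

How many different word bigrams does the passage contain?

14 tokens → 13 bigram windows in total.
Repeated bigrams (each contributes count−1 duplicates):
  light than: 2
  than light: 2
2 duplicate windows → 13 − 2 = 11 distinct.

11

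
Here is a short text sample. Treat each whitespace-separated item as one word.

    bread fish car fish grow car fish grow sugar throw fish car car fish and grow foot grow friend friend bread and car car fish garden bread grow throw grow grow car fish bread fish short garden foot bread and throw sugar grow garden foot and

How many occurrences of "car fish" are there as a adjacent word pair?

5

Scanning the 45 overlapping bigram windows for "car fish":
  position 3–4: car fish
  position 6–7: car fish
  position 13–14: car fish
  position 24–25: car fish
  position 32–33: car fish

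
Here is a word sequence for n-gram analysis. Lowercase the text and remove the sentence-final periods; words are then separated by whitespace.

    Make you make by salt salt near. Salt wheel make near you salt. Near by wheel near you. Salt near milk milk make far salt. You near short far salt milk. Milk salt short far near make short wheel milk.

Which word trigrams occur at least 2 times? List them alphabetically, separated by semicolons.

Trigram counts meeting the condition (at least 2 times):
  near you salt: 2
  you salt near: 2

near you salt; you salt near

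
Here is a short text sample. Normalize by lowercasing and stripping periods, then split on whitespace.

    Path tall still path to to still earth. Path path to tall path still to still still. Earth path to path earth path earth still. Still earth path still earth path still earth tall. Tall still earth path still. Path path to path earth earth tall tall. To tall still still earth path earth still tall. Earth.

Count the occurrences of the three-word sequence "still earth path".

Scanning the 55 overlapping trigram windows for "still earth path":
  position 7–9: still earth path
  position 17–19: still earth path
  position 26–28: still earth path
  position 29–31: still earth path
  position 36–38: still earth path
  position 51–53: still earth path

6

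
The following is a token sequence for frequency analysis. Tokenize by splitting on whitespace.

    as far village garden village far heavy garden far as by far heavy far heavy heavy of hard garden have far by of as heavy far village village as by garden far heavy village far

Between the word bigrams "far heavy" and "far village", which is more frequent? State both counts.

"far heavy" (4 vs 2)

"far heavy": 4 occurrences
"far village": 2 occurrences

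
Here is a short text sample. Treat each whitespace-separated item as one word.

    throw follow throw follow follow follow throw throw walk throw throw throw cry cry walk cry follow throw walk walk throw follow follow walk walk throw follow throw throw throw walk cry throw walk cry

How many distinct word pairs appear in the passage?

14

35 tokens → 34 bigram windows in total.
Repeated bigrams (each contributes count−1 duplicates):
  throw throw: 5
  follow throw: 4
  throw follow: 4
  throw walk: 4
  follow follow: 3
  walk cry: 3
  walk throw: 3
  walk walk: 2
20 duplicate windows → 34 − 20 = 14 distinct.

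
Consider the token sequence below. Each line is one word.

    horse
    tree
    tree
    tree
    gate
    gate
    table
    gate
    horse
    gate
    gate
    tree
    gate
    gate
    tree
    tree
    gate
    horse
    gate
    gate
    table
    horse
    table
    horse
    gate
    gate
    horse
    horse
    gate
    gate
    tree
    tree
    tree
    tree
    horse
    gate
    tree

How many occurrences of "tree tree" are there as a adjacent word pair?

Scanning the 36 overlapping bigram windows for "tree tree":
  position 2–3: tree tree
  position 3–4: tree tree
  position 15–16: tree tree
  position 31–32: tree tree
  position 32–33: tree tree
  position 33–34: tree tree

6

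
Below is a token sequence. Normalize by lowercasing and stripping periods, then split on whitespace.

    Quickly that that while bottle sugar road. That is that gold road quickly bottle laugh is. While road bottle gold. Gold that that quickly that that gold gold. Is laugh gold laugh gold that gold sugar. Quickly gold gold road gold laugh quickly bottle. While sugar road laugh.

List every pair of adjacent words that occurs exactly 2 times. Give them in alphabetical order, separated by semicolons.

Bigram counts meeting the condition (exactly 2 times):
  gold laugh: 2
  gold road: 2
  gold that: 2
  laugh gold: 2
  quickly bottle: 2
  quickly that: 2
  sugar road: 2

gold laugh; gold road; gold that; laugh gold; quickly bottle; quickly that; sugar road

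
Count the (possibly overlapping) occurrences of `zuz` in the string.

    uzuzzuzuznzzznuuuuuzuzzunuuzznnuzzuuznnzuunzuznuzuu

5

Sliding a length-3 window over the 51 characters (49 positions):
  position 2–4: zuz
  position 5–7: zuz
  position 7–9: zuz
  position 20–22: zuz
  position 44–46: zuz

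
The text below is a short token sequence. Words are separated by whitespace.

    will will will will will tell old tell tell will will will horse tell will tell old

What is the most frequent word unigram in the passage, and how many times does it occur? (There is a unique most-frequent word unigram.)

Unigram frequencies (highest first):
  will: 9
  tell: 5
  old: 2
  horse: 1

"will", 9 times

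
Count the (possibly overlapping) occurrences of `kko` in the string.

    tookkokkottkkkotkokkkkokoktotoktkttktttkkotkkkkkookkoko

7

Sliding a length-3 window over the 55 characters (53 positions):
  position 4–6: kko
  position 7–9: kko
  position 13–15: kko
  position 21–23: kko
  position 40–42: kko
  position 47–49: kko
  position 51–53: kko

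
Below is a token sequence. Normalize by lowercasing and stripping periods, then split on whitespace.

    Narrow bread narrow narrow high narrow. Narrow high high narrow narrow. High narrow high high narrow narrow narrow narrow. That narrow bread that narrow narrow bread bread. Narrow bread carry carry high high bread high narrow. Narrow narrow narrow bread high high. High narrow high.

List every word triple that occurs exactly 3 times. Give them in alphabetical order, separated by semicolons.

high high narrow; narrow narrow high

Trigram counts meeting the condition (exactly 3 times):
  high high narrow: 3
  narrow narrow high: 3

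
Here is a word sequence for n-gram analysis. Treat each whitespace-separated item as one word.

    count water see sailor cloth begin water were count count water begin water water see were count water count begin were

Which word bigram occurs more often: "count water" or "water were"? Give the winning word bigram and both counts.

"count water": 3 occurrences
"water were": 1 occurrence

"count water" (3 vs 1)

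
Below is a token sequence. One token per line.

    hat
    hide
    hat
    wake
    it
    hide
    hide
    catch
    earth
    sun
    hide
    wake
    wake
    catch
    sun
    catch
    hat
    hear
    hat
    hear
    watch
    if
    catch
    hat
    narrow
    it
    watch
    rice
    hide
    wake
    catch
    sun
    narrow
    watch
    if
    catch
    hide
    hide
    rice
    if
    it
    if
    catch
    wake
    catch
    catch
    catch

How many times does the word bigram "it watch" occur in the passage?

1

Scanning the 46 overlapping bigram windows for "it watch":
  position 26–27: it watch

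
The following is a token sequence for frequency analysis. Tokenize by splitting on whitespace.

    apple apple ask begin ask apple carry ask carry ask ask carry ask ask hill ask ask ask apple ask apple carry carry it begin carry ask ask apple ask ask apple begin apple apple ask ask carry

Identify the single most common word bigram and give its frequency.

"ask ask", 7 times

Bigram frequencies (highest first):
  ask ask: 7
  ask apple: 5
  apple ask: 4
  carry ask: 4
  ask carry: 3
  apple apple: 2
  … (11 more, each ≤ 2)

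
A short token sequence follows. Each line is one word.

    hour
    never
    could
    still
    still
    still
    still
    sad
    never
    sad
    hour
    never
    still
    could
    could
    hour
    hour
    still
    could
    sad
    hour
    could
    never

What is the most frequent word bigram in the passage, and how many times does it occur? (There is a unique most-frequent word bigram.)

Bigram frequencies (highest first):
  still still: 3
  hour never: 2
  sad hour: 2
  still could: 2
  never could: 1
  could still: 1
  … (11 more, each ≤ 1)

"still still", 3 times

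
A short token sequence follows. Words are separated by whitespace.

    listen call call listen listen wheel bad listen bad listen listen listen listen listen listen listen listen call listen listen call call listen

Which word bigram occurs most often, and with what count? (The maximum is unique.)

Bigram frequencies (highest first):
  listen listen: 9
  listen call: 3
  call listen: 3
  call call: 2
  bad listen: 2
  listen wheel: 1
  … (2 more, each ≤ 1)

"listen listen", 9 times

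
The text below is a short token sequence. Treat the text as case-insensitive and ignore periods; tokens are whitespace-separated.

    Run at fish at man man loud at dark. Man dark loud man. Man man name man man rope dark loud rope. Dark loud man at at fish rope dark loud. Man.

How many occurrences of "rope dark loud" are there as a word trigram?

Scanning the 30 overlapping trigram windows for "rope dark loud":
  position 19–21: rope dark loud
  position 22–24: rope dark loud
  position 29–31: rope dark loud

3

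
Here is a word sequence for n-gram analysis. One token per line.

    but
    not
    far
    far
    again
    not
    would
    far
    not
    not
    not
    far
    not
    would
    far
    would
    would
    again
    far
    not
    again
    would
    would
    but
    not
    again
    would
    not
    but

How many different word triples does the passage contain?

29 tokens → 27 trigram windows in total.
Repeated trigrams (each contributes count−1 duplicates):
  not again would: 2
  not would far: 2
2 duplicate windows → 27 − 2 = 25 distinct.

25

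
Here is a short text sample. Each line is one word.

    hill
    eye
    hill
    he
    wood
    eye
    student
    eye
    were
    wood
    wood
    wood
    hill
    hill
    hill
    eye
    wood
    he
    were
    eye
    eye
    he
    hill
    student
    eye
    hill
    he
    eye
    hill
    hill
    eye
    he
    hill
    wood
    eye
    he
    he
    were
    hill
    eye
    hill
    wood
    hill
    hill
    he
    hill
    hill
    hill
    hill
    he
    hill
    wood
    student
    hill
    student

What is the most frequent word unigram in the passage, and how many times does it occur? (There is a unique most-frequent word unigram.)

Unigram frequencies (highest first):
  hill: 20
  eye: 11
  he: 9
  wood: 8
  student: 4
  were: 3

"hill", 20 times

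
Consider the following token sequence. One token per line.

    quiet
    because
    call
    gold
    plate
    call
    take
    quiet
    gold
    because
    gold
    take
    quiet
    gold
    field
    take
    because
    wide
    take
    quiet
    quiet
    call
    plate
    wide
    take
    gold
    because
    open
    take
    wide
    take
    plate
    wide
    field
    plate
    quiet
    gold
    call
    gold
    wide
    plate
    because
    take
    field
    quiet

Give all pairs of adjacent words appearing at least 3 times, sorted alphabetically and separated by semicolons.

quiet gold; take quiet; wide take

Bigram counts meeting the condition (at least 3 times):
  quiet gold: 3
  take quiet: 3
  wide take: 3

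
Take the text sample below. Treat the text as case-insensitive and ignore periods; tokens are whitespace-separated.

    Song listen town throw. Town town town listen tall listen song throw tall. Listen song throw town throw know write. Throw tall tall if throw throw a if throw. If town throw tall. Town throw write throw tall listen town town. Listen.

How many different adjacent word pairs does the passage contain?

24

42 tokens → 41 bigram windows in total.
Repeated bigrams (each contributes count−1 duplicates):
  throw tall: 4
  town throw: 4
  tall listen: 3
  town town: 3
  if throw: 2
  listen song: 2
  listen town: 2
  song throw: 2
  … (3 more repeated)
17 duplicate windows → 41 − 17 = 24 distinct.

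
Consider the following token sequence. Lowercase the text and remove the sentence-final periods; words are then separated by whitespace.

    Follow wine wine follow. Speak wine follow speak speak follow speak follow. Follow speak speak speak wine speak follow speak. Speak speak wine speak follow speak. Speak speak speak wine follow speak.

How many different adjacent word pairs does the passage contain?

32 tokens → 31 bigram windows in total.
Repeated bigrams (each contributes count−1 duplicates):
  speak speak: 8
  follow speak: 7
  speak follow: 4
  speak wine: 4
  wine follow: 3
  wine speak: 2
22 duplicate windows → 31 − 22 = 9 distinct.

9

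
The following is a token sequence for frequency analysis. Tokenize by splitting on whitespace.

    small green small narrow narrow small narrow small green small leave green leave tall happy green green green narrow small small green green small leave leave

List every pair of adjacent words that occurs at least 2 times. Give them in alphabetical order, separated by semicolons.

Bigram counts meeting the condition (at least 2 times):
  green green: 3
  green small: 3
  narrow small: 3
  small green: 3
  small leave: 2
  small narrow: 2

green green; green small; narrow small; small green; small leave; small narrow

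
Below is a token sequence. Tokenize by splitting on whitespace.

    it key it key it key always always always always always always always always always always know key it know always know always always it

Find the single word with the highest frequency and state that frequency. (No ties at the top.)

Unigram frequencies (highest first):
  always: 13
  it: 5
  key: 4
  know: 3

"always", 13 times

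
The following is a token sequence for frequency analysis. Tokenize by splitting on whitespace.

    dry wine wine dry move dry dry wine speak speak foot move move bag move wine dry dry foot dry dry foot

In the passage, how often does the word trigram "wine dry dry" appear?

Scanning the 20 overlapping trigram windows for "wine dry dry":
  position 16–18: wine dry dry

1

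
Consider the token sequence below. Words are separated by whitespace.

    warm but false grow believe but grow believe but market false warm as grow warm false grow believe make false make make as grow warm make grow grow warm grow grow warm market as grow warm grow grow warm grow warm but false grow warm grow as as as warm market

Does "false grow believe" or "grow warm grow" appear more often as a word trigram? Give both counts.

"false grow believe": 2 occurrences
"grow warm grow": 4 occurrences

"grow warm grow" (4 vs 2)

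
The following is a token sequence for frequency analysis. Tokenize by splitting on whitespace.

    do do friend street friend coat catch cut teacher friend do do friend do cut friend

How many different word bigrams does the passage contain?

12

16 tokens → 15 bigram windows in total.
Repeated bigrams (each contributes count−1 duplicates):
  do do: 2
  do friend: 2
  friend do: 2
3 duplicate windows → 15 − 3 = 12 distinct.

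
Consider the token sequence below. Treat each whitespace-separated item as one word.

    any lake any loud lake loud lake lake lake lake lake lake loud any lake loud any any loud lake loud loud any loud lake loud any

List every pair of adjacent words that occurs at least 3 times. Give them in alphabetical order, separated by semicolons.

any loud; lake lake; lake loud; loud any; loud lake

Bigram counts meeting the condition (at least 3 times):
  any loud: 3
  lake lake: 5
  lake loud: 5
  loud any: 4
  loud lake: 4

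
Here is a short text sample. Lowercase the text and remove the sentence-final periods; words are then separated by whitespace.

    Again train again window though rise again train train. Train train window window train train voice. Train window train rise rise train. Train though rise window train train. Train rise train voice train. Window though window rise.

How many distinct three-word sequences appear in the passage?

30

37 tokens → 35 trigram windows in total.
Repeated trigrams (each contributes count−1 duplicates):
  train train train: 3
  train voice train: 2
  voice train window: 2
  window train train: 2
5 duplicate windows → 35 − 5 = 30 distinct.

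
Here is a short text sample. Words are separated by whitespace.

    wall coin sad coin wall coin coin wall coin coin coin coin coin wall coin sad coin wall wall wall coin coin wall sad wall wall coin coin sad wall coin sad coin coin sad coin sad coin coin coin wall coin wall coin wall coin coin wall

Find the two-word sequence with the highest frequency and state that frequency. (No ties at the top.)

"coin coin", 11 times

Bigram frequencies (highest first):
  coin coin: 11
  wall coin: 10
  coin wall: 9
  coin sad: 6
  sad coin: 5
  wall wall: 3
  … (2 more, each ≤ 2)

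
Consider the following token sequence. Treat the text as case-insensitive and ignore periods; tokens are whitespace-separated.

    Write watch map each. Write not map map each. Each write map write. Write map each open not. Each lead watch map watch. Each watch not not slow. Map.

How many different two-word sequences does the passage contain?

23

29 tokens → 28 bigram windows in total.
Repeated bigrams (each contributes count−1 duplicates):
  map each: 3
  each write: 2
  watch map: 2
  write map: 2
5 duplicate windows → 28 − 5 = 23 distinct.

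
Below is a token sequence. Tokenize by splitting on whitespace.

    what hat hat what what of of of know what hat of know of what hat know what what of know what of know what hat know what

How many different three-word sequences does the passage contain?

28 tokens → 26 trigram windows in total.
Repeated trigrams (each contributes count−1 duplicates):
  of know what: 3
  hat know what: 2
  know what hat: 2
  what hat know: 2
  what of know: 2
  what what of: 2
7 duplicate windows → 26 − 7 = 19 distinct.

19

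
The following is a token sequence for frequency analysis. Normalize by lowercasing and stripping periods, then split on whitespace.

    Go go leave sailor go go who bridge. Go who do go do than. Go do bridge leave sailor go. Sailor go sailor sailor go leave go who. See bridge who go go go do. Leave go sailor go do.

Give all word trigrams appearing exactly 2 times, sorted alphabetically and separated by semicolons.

go sailor go; leave sailor go; sailor go sailor

Trigram counts meeting the condition (exactly 2 times):
  go sailor go: 2
  leave sailor go: 2
  sailor go sailor: 2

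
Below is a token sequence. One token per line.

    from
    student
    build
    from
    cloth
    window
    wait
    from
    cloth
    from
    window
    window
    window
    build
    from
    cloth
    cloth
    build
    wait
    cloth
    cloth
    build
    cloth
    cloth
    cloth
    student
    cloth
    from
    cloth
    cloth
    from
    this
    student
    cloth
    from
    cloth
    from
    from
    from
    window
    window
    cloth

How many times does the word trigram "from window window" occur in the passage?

2

Scanning the 40 overlapping trigram windows for "from window window":
  position 10–12: from window window
  position 39–41: from window window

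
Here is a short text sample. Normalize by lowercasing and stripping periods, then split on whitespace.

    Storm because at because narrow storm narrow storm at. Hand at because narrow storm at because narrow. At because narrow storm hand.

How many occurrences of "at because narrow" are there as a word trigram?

Scanning the 20 overlapping trigram windows for "at because narrow":
  position 3–5: at because narrow
  position 11–13: at because narrow
  position 15–17: at because narrow
  position 18–20: at because narrow

4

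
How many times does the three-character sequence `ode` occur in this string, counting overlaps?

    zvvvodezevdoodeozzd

Sliding a length-3 window over the 19 characters (17 positions):
  position 5–7: ode
  position 13–15: ode

2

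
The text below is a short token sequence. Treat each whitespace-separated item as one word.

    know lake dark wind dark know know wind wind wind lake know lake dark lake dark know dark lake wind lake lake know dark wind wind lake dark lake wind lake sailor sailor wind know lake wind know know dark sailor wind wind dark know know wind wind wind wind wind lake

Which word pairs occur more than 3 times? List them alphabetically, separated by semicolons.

lake dark; wind lake; wind wind

Bigram counts meeting the condition (more than 3 times):
  lake dark: 4
  wind lake: 5
  wind wind: 8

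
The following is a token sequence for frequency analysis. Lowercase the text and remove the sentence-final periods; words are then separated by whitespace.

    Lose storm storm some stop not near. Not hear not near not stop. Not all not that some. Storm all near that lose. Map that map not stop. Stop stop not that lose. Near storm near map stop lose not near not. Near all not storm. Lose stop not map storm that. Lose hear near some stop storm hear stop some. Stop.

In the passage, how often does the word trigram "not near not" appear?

3

Scanning the 60 overlapping trigram windows for "not near not":
  position 6–8: not near not
  position 10–12: not near not
  position 40–42: not near not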